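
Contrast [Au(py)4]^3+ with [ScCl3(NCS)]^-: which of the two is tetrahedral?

For [Au(py)4]^3+: Pyridine is neutral; balancing the +3 overall charge requires Au(III). Au sits in group 11, so the d-electron count is 11 − 3 = 8. A 5d d⁸ ion has a large crystal-field splitting; square planar leaves the high-energy d_{x²−y²} orbital empty and maximises CFSE. → square planar.
For [ScCl3(NCS)]^-: Ligand charges: each chloride is −1; each isothiocyanate is −1. With an overall charge of −1 the scandium centre must be in the +3 oxidation state. Sc sits in group 3, so the d-electron count is 3 − 3 = 0. A d⁰ ion has no crystal-field stabilisation preference between square planar and tetrahedral, so four ligands adopt the sterically favoured tetrahedral geometry. → tetrahedral.

[ScCl3(NCS)]^-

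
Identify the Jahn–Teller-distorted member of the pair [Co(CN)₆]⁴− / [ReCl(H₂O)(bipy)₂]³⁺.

[Co(CN)₆]⁴−

[Co(CN)₆]⁴−: Each cyanide is −1; balancing the −4 overall charge requires Co(II). Group 9 minus oxidation state 2 gives a d⁷ configuration. Cyanide is a strong-field ligand (high in the spectrochemical series) for a first-row metal, so the complex is low-spin. The t₂g⁶e_g¹ (low-spin) configuration has an unevenly filled e_g set; the Jahn–Teller theorem predicts a tetragonal distortion (typically axial elongation) to lift the degeneracy.
[ReCl(H₂O)(bipy)₂]³⁺: Summing ligand charges against the +3 overall charge gives an oxidation state of +4 for rhenium. Group 7 minus oxidation state 4 gives a d³ configuration. The d³ configuration leaves the e_g set evenly filled (or empty) — no strong Jahn–Teller driving force.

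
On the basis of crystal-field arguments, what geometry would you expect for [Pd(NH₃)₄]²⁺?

Summing ligand charges against the +2 overall charge gives an oxidation state of +2 for palladium.
Pd sits in group 10, so the d-electron count is 10 − 2 = 8.
With 4 monodentate ligands the coordination number is 4.
A 4d d⁸ ion has a large crystal-field splitting; square planar leaves the high-energy d_{x²−y²} orbital empty and maximises CFSE.

square planar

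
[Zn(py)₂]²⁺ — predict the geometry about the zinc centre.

linear

Summing ligand charges against the +2 overall charge gives an oxidation state of +2 for zinc.
Zn sits in group 12, so the d-electron count is 12 − 2 = 10.
Coordination number: 2.
A d¹⁰ ion with only two ligands adopts a linear arrangement (sp hybridisation; no CFSE preference).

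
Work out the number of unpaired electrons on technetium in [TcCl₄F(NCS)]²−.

3 unpaired electrons

Ligand charges: each chloride is −1; each fluoride is −1; each isothiocyanate is −1. With an overall charge of −2 the technetium centre must be in the +4 oxidation state.
Technetium is a group-7 element; Tc(IV) is therefore d³.
In an octahedral field the d³ configuration is t₂g³e_g⁰ (only one arrangement possible), giving 3 unpaired electrons.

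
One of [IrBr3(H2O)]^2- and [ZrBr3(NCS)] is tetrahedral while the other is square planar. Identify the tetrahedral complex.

For [IrBr3(H2O)]^2-: Each bromide is −1; water is neutral; balancing the −2 overall charge requires Ir(I). Ir sits in group 9, so the d-electron count is 9 − 1 = 8. A 5d d⁸ ion has a large crystal-field splitting; square planar leaves the high-energy d_{x²−y²} orbital empty and maximises CFSE. → square planar.
For [ZrBr3(NCS)]: Each bromide is −1; each isothiocyanate is −1; balancing the 0 overall charge requires Zr(IV). Zirconium is a group-4 element; Zr(IV) is therefore d⁰. A d⁰ ion has no crystal-field stabilisation preference between square planar and tetrahedral, so four ligands adopt the sterically favoured tetrahedral geometry. → tetrahedral.

[ZrBr3(NCS)]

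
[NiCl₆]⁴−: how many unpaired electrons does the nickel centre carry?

2 unpaired electrons

Each chloride is −1; balancing the −4 overall charge requires Ni(II).
Ni sits in group 10, so the d-electron count is 10 − 2 = 8.
In an octahedral field the d⁸ configuration is t₂g⁶e_g² (only one arrangement possible), giving 2 unpaired electrons.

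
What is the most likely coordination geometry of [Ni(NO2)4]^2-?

Summing ligand charges against the −2 overall charge gives an oxidation state of +2 for nickel.
Group 10 minus oxidation state 2 gives a d⁸ configuration.
Coordination number: 4.
Nitro (N-bound nitrite) is a strong-field ligand (high in the spectrochemical series).
A 3d d⁸ ion with strong-field ligands gains enough CFSE to favour square planar over tetrahedral.

square planar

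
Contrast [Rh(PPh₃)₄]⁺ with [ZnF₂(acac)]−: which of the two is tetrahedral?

[ZnF₂(acac)]−

For [Rh(PPh₃)₄]⁺: Triphenylphosphine is neutral; balancing the +1 overall charge requires Rh(I). Group 9 minus oxidation state 1 gives a d⁸ configuration. A 4d d⁸ ion has a large crystal-field splitting; square planar leaves the high-energy d_{x²−y²} orbital empty and maximises CFSE. → square planar.
For [ZnF₂(acac)]−: Each fluoride is −1; each acetylacetonate is −1; balancing the −1 overall charge requires Zn(II). Group 12 minus oxidation state 2 gives a d¹⁰ configuration. A d¹⁰ ion has no crystal-field stabilisation preference between square planar and tetrahedral, so four ligands adopt the sterically favoured tetrahedral geometry. → tetrahedral.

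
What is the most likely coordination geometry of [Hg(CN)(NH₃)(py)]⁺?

trigonal planar

Each cyanide is −1; ammonia is neutral; pyridine is neutral; balancing the +1 overall charge requires Hg(II).
Mercury is a group-12 element; Hg(II) is therefore d¹⁰.
Coordination number: 3.
Three ligands around a d¹⁰ centre minimise repulsion in a trigonal-planar arrangement.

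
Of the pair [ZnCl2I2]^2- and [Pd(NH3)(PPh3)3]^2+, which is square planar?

For [ZnCl2I2]^2-: Summing ligand charges against the −2 overall charge gives an oxidation state of +2 for zinc. Zinc is a group-12 element; Zn(II) is therefore d¹⁰. A d¹⁰ ion has no crystal-field stabilisation preference between square planar and tetrahedral, so four ligands adopt the sterically favoured tetrahedral geometry. → tetrahedral.
For [Pd(NH3)(PPh3)3]^2+: Ammonia is neutral; triphenylphosphine is neutral; balancing the +2 overall charge requires Pd(II). Palladium is a group-10 element; Pd(II) is therefore d⁸. A 4d d⁸ ion has a large crystal-field splitting; square planar leaves the high-energy d_{x²−y²} orbital empty and maximises CFSE. → square planar.

[Pd(NH3)(PPh3)3]^2+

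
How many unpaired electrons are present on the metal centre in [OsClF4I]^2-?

Ligand charges: each chloride is −1; each fluoride is −1; each iodide is −1. With an overall charge of −2 the osmium centre must be in the +4 oxidation state.
Osmium is a group-8 element; Os(IV) is therefore d⁴.
The spin state decides the count: a 5d ion has a large Δₒ and is invariably low-spin.
An octahedral low-spin d⁴ ion is t₂g⁴e_g⁰, giving 2 unpaired electrons.

2 unpaired electrons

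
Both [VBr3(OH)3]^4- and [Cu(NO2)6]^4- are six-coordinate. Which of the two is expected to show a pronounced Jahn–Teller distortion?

[Cu(NO2)6]^4-

[VBr3(OH)3]^4-: Summing ligand charges against the −4 overall charge gives an oxidation state of +2 for vanadium. Group 5 minus oxidation state 2 gives a d³ configuration. The d³ configuration leaves the e_g set evenly filled (or empty) — no strong Jahn–Teller driving force.
[Cu(NO2)6]^4-: Summing ligand charges against the −4 overall charge gives an oxidation state of +2 for copper. Copper is a group-11 element; Cu(II) is therefore d⁹. The t₂g⁶e_g³ configuration has an unevenly filled e_g set; the Jahn–Teller theorem predicts a tetragonal distortion (typically axial elongation) to lift the degeneracy.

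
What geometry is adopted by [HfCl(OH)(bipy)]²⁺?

Summing ligand charges against the +2 overall charge gives an oxidation state of +4 for hafnium.
Group 4 minus oxidation state 4 gives a d⁰ configuration.
Counting donor atoms: 1×chloride (monodentate) → 1 donor; 1×hydroxide (monodentate) → 1 donor; 1×2,2′-bipyridine (bidentate) → 2 donors. Coordination number = 4.
A d⁰ ion has no crystal-field stabilisation preference between square planar and tetrahedral, so four ligands adopt the sterically favoured tetrahedral geometry.

tetrahedral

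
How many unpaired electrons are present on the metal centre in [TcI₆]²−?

Ligand charges: each iodide is −1. With an overall charge of −2 the technetium centre must be in the +4 oxidation state.
Tc sits in group 7, so the d-electron count is 7 − 4 = 3.
In an octahedral field the d³ configuration is t₂g³e_g⁰ (only one arrangement possible), giving 3 unpaired electrons.

3 unpaired electrons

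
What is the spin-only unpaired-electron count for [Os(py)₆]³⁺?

1

Ligand charges: pyridine is neutral. With an overall charge of +3 the osmium centre must be in the +3 oxidation state.
Os sits in group 8, so the d-electron count is 8 − 3 = 5.
The spin state decides the count: a 5d ion has a large Δₒ and is invariably low-spin.
An octahedral low-spin d⁵ ion is t₂g⁵e_g⁰, giving 1 unpaired electron.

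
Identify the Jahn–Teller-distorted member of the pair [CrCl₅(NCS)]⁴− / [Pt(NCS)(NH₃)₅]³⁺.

[CrCl₅(NCS)]⁴−: Each chloride is −1; each isothiocyanate is −1; balancing the −4 overall charge requires Cr(II). Cr sits in group 6, so the d-electron count is 6 − 2 = 4. Chloride and isothiocyanate are weak-field ligands for a first-row metal, so the complex is high-spin. The t₂g³e_g¹ (high-spin) configuration has an unevenly filled e_g set; the Jahn–Teller theorem predicts a tetragonal distortion (typically axial elongation) to lift the degeneracy.
[Pt(NCS)(NH₃)₅]³⁺: Summing ligand charges against the +3 overall charge gives an oxidation state of +4 for platinum. Platinum is a group-10 element; Pt(IV) is therefore d⁶. A 5d ion has a large Δₒ and is invariably low-spin. The d⁶ configuration leaves the e_g set evenly filled (or empty) — no strong Jahn–Teller driving force.

[CrCl₅(NCS)]⁴−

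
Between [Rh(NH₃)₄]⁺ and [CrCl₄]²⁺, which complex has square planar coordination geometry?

[Rh(NH₃)₄]⁺

For [Rh(NH₃)₄]⁺: Summing ligand charges against the +1 overall charge gives an oxidation state of +1 for rhodium. Rh sits in group 9, so the d-electron count is 9 − 1 = 8. A 4d d⁸ ion has a large crystal-field splitting; square planar leaves the high-energy d_{x²−y²} orbital empty and maximises CFSE. → square planar.
For [CrCl₄]²⁺: Summing ligand charges against the +2 overall charge gives an oxidation state of +6 for chromium. Chromium is a group-6 element; Cr(VI) is therefore d⁰. A d⁰ ion has no crystal-field stabilisation preference between square planar and tetrahedral, so four ligands adopt the sterically favoured tetrahedral geometry. → tetrahedral.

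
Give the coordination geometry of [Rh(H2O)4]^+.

Summing ligand charges against the +1 overall charge gives an oxidation state of +1 for rhodium.
Rhodium is a group-9 element; Rh(I) is therefore d⁸.
With 4 monodentate ligands the coordination number is 4.
A 4d d⁸ ion has a large crystal-field splitting; square planar leaves the high-energy d_{x²−y²} orbital empty and maximises CFSE.

square planar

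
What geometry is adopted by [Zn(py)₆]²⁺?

Summing ligand charges against the +2 overall charge gives an oxidation state of +2 for zinc.
Zinc is a group-12 element; Zn(II) is therefore d¹⁰.
With 6 monodentate ligands the coordination number is 6.
Six donors around a single metal centre give an octahedral coordination sphere.

octahedral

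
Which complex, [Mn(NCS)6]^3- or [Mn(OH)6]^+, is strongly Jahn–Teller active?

[Mn(NCS)6]^3-

[Mn(NCS)6]^3-: Summing ligand charges against the −3 overall charge gives an oxidation state of +3 for manganese. Group 7 minus oxidation state 3 gives a d⁴ configuration. Isothiocyanate is a weak-field ligand for a first-row metal, so the complex is high-spin. The t₂g³e_g¹ (high-spin) configuration has an unevenly filled e_g set; the Jahn–Teller theorem predicts a tetragonal distortion (typically axial elongation) to lift the degeneracy.
[Mn(OH)6]^+: Each hydroxide is −1; balancing the +1 overall charge requires Mn(VII). Mn sits in group 7, so the d-electron count is 7 − 7 = 0. The d⁰ configuration leaves the e_g set evenly filled (or empty) — no strong Jahn–Teller driving force.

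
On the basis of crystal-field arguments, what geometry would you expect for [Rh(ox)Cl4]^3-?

octahedral

Ligand charges: each oxalate is −2; each chloride is −1. With an overall charge of −3 the rhodium centre must be in the +3 oxidation state.
Rh sits in group 9, so the d-electron count is 9 − 3 = 6.
Counting donor atoms: 1×oxalate (bidentate) → 2 donors; 4×chloride (monodentate) → 4 donors. Coordination number = 6.
Six donors around a single metal centre give an octahedral coordination sphere.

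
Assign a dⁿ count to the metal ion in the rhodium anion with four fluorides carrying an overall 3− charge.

d8

Summing ligand charges against the −3 overall charge gives an oxidation state of +1 for rhodium.
Rhodium is a group-9 element; Rh(I) is therefore d⁸.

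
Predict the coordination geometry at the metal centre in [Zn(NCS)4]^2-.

Ligand charges: each isothiocyanate is −1. With an overall charge of −2 the zinc centre must be in the +2 oxidation state.
Zinc is a group-12 element; Zn(II) is therefore d¹⁰.
Coordination number: 4.
A d¹⁰ ion has no crystal-field stabilisation preference between square planar and tetrahedral, so four ligands adopt the sterically favoured tetrahedral geometry.

tetrahedral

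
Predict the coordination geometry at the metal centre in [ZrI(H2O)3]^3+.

tetrahedral

Summing ligand charges against the +3 overall charge gives an oxidation state of +4 for zirconium.
Group 4 minus oxidation state 4 gives a d⁰ configuration.
Coordination number: 4.
A d⁰ ion has no crystal-field stabilisation preference between square planar and tetrahedral, so four ligands adopt the sterically favoured tetrahedral geometry.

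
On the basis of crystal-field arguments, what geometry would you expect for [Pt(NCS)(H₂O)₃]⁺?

Ligand charges: each isothiocyanate is −1; water is neutral. With an overall charge of +1 the platinum centre must be in the +2 oxidation state.
Platinum is a group-10 element; Pt(II) is therefore d⁸.
With 4 monodentate ligands the coordination number is 4.
A 5d d⁸ ion has a large crystal-field splitting; square planar leaves the high-energy d_{x²−y²} orbital empty and maximises CFSE.

square planar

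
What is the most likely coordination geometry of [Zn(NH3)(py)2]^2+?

Ammonia is neutral; pyridine is neutral; balancing the +2 overall charge requires Zn(II).
Group 12 minus oxidation state 2 gives a d¹⁰ configuration.
With 3 monodentate ligands the coordination number is 3.
Three ligands around a d¹⁰ centre minimise repulsion in a trigonal-planar arrangement.

trigonal planar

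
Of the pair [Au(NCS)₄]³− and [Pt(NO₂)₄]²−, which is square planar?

[Pt(NO₂)₄]²−

For [Au(NCS)₄]³−: Summing ligand charges against the −3 overall charge gives an oxidation state of +1 for gold. Group 11 minus oxidation state 1 gives a d¹⁰ configuration. A d¹⁰ ion has no crystal-field stabilisation preference between square planar and tetrahedral, so four ligands adopt the sterically favoured tetrahedral geometry. → tetrahedral.
For [Pt(NO₂)₄]²−: Each nitro (N-bound nitrite) is −1; balancing the −2 overall charge requires Pt(II). Pt sits in group 10, so the d-electron count is 10 − 2 = 8. A 5d d⁸ ion has a large crystal-field splitting; square planar leaves the high-energy d_{x²−y²} orbital empty and maximises CFSE. → square planar.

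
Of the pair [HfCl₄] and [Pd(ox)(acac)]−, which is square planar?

[Pd(ox)(acac)]−

For [HfCl₄]: Ligand charges: each chloride is −1. With an overall charge of 0 the hafnium centre must be in the +4 oxidation state. Group 4 minus oxidation state 4 gives a d⁰ configuration. A d⁰ ion has no crystal-field stabilisation preference between square planar and tetrahedral, so four ligands adopt the sterically favoured tetrahedral geometry. → tetrahedral.
For [Pd(ox)(acac)]−: Summing ligand charges against the −1 overall charge gives an oxidation state of +2 for palladium. Group 10 minus oxidation state 2 gives a d⁸ configuration. A 4d d⁸ ion has a large crystal-field splitting; square planar leaves the high-energy d_{x²−y²} orbital empty and maximises CFSE. → square planar.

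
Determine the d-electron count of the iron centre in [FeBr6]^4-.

d6

Each bromide is −1; balancing the −4 overall charge requires Fe(II).
Group 8 minus oxidation state 2 gives a d⁶ configuration.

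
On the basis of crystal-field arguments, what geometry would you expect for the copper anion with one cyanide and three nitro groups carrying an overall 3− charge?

Ligand charges: each cyanide is −1; each nitro (N-bound nitrite) is −1. With an overall charge of −3 the copper centre must be in the +1 oxidation state.
Group 11 minus oxidation state 1 gives a d¹⁰ configuration.
Coordination number: 4.
A d¹⁰ ion has no crystal-field stabilisation preference between square planar and tetrahedral, so four ligands adopt the sterically favoured tetrahedral geometry.

tetrahedral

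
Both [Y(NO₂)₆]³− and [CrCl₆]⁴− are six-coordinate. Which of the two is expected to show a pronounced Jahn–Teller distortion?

[Y(NO₂)₆]³−: Each nitro (N-bound nitrite) is −1; balancing the −3 overall charge requires Y(III). Y sits in group 3, so the d-electron count is 3 − 3 = 0. The d⁰ configuration leaves the e_g set evenly filled (or empty) — no strong Jahn–Teller driving force.
[CrCl₆]⁴−: Summing ligand charges against the −4 overall charge gives an oxidation state of +2 for chromium. Chromium is a group-6 element; Cr(II) is therefore d⁴. Chloride is a weak-field ligand for a first-row metal, so the complex is high-spin. The t₂g³e_g¹ (high-spin) configuration has an unevenly filled e_g set; the Jahn–Teller theorem predicts a tetragonal distortion (typically axial elongation) to lift the degeneracy.

[CrCl₆]⁴−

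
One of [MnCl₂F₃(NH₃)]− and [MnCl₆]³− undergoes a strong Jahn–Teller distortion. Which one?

[MnCl₂F₃(NH₃)]−: Each chloride is −1; each fluoride is −1; ammonia is neutral; balancing the −1 overall charge requires Mn(IV). Mn sits in group 7, so the d-electron count is 7 − 4 = 3. The d³ configuration leaves the e_g set evenly filled (or empty) — no strong Jahn–Teller driving force.
[MnCl₆]³−: Summing ligand charges against the −3 overall charge gives an oxidation state of +3 for manganese. Manganese is a group-7 element; Mn(III) is therefore d⁴. Chloride is a weak-field ligand for a first-row metal, so the complex is high-spin. The t₂g³e_g¹ (high-spin) configuration has an unevenly filled e_g set; the Jahn–Teller theorem predicts a tetragonal distortion (typically axial elongation) to lift the degeneracy.

[MnCl₆]³−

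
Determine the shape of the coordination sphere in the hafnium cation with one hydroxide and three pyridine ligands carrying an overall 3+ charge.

tetrahedral

Summing ligand charges against the +3 overall charge gives an oxidation state of +4 for hafnium.
Hf sits in group 4, so the d-electron count is 4 − 4 = 0.
With 4 monodentate ligands the coordination number is 4.
A d⁰ ion has no crystal-field stabilisation preference between square planar and tetrahedral, so four ligands adopt the sterically favoured tetrahedral geometry.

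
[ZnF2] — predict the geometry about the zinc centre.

Summing ligand charges against the 0 overall charge gives an oxidation state of +2 for zinc.
Zn sits in group 12, so the d-electron count is 12 − 2 = 10.
With 2 monodentate ligands the coordination number is 2.
A d¹⁰ ion with only two ligands adopts a linear arrangement (sp hybridisation; no CFSE preference).

linear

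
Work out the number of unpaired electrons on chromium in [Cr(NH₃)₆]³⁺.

3 unpaired electrons

Ammonia is neutral; balancing the +3 overall charge requires Cr(III).
Chromium is a group-6 element; Cr(III) is therefore d³.
In an octahedral field the d³ configuration is t₂g³e_g⁰ (only one arrangement possible), giving 3 unpaired electrons.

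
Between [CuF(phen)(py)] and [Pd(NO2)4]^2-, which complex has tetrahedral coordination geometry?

[CuF(phen)(py)]

For [CuF(phen)(py)]: Ligand charges: each fluoride is −1; 1,10-phenanthroline is neutral; pyridine is neutral. With an overall charge of 0 the copper centre must be in the +1 oxidation state. Group 11 minus oxidation state 1 gives a d¹⁰ configuration. A d¹⁰ ion has no crystal-field stabilisation preference between square planar and tetrahedral, so four ligands adopt the sterically favoured tetrahedral geometry. → tetrahedral.
For [Pd(NO2)4]^2-: Each nitro (N-bound nitrite) is −1; balancing the −2 overall charge requires Pd(II). Palladium is a group-10 element; Pd(II) is therefore d⁸. A 4d d⁸ ion has a large crystal-field splitting; square planar leaves the high-energy d_{x²−y²} orbital empty and maximises CFSE. → square planar.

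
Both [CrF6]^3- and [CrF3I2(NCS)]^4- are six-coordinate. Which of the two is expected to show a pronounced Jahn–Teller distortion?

[CrF6]^3-: Each fluoride is −1; balancing the −3 overall charge requires Cr(III). Cr sits in group 6, so the d-electron count is 6 − 3 = 3. The d³ configuration leaves the e_g set evenly filled (or empty) — no strong Jahn–Teller driving force.
[CrF3I2(NCS)]^4-: Summing ligand charges against the −4 overall charge gives an oxidation state of +2 for chromium. Cr sits in group 6, so the d-electron count is 6 − 2 = 4. Fluoride, iodide, and isothiocyanate are weak-field ligands for a first-row metal, so the complex is high-spin. The t₂g³e_g¹ (high-spin) configuration has an unevenly filled e_g set; the Jahn–Teller theorem predicts a tetragonal distortion (typically axial elongation) to lift the degeneracy.

[CrF3I2(NCS)]^4-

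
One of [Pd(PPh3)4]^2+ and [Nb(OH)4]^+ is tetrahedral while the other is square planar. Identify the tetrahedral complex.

[Nb(OH)4]^+

For [Pd(PPh3)4]^2+: Summing ligand charges against the +2 overall charge gives an oxidation state of +2 for palladium. Pd sits in group 10, so the d-electron count is 10 − 2 = 8. A 4d d⁸ ion has a large crystal-field splitting; square planar leaves the high-energy d_{x²−y²} orbital empty and maximises CFSE. → square planar.
For [Nb(OH)4]^+: Summing ligand charges against the +1 overall charge gives an oxidation state of +5 for niobium. Niobium is a group-5 element; Nb(V) is therefore d⁰. A d⁰ ion has no crystal-field stabilisation preference between square planar and tetrahedral, so four ligands adopt the sterically favoured tetrahedral geometry. → tetrahedral.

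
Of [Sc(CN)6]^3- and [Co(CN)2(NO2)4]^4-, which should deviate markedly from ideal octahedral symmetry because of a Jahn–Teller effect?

[Sc(CN)6]^3-: Ligand charges: each cyanide is −1. With an overall charge of −3 the scandium centre must be in the +3 oxidation state. Group 3 minus oxidation state 3 gives a d⁰ configuration. The d⁰ configuration leaves the e_g set evenly filled (or empty) — no strong Jahn–Teller driving force.
[Co(CN)2(NO2)4]^4-: Summing ligand charges against the −4 overall charge gives an oxidation state of +2 for cobalt. Co sits in group 9, so the d-electron count is 9 − 2 = 7. Cyanide and nitro (N-bound nitrite) are strong-field ligands (high in the spectrochemical series) for a first-row metal, so the complex is low-spin. The t₂g⁶e_g¹ (low-spin) configuration has an unevenly filled e_g set; the Jahn–Teller theorem predicts a tetragonal distortion (typically axial elongation) to lift the degeneracy.

[Co(CN)2(NO2)4]^4-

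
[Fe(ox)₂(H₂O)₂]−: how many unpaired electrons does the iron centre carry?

5 unpaired electrons

Summing ligand charges against the −1 overall charge gives an oxidation state of +3 for iron.
Group 8 minus oxidation state 3 gives a d⁵ configuration.
Counting donor atoms: 2×oxalate (bidentate) → 4 donors; 2×water (monodentate) → 2 donors. Coordination number = 6.
The spin state decides the count: Oxalate is a weak-field ligand for a first-row metal, so the complex is high-spin.
An octahedral high-spin d⁵ ion is t₂g³e_g², giving 5 unpaired electrons.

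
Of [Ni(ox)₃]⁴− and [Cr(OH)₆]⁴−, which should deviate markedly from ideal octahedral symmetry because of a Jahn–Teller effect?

[Cr(OH)₆]⁴−

[Ni(ox)₃]⁴−: Summing ligand charges against the −4 overall charge gives an oxidation state of +2 for nickel. Nickel is a group-10 element; Ni(II) is therefore d⁸. The d⁸ configuration leaves the e_g set evenly filled (or empty) — no strong Jahn–Teller driving force.
[Cr(OH)₆]⁴−: Ligand charges: each hydroxide is −1. With an overall charge of −4 the chromium centre must be in the +2 oxidation state. Chromium is a group-6 element; Cr(II) is therefore d⁴. Hydroxide is a weak-field ligand for a first-row metal, so the complex is high-spin. The t₂g³e_g¹ (high-spin) configuration has an unevenly filled e_g set; the Jahn–Teller theorem predicts a tetragonal distortion (typically axial elongation) to lift the degeneracy.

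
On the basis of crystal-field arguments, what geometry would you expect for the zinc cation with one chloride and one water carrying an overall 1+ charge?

linear

Summing ligand charges against the +1 overall charge gives an oxidation state of +2 for zinc.
Group 12 minus oxidation state 2 gives a d¹⁰ configuration.
Coordination number: 2.
A d¹⁰ ion with only two ligands adopts a linear arrangement (sp hybridisation; no CFSE preference).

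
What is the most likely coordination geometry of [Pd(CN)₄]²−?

Each cyanide is −1; balancing the −2 overall charge requires Pd(II).
Group 10 minus oxidation state 2 gives a d⁸ configuration.
With 4 monodentate ligands the coordination number is 4.
A 4d d⁸ ion has a large crystal-field splitting; square planar leaves the high-energy d_{x²−y²} orbital empty and maximises CFSE.

square planar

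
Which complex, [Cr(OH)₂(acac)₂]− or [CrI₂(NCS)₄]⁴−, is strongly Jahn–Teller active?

[Cr(OH)₂(acac)₂]−: Summing ligand charges against the −1 overall charge gives an oxidation state of +3 for chromium. Cr sits in group 6, so the d-electron count is 6 − 3 = 3. The d³ configuration leaves the e_g set evenly filled (or empty) — no strong Jahn–Teller driving force.
[CrI₂(NCS)₄]⁴−: Ligand charges: each iodide is −1; each isothiocyanate is −1. With an overall charge of −4 the chromium centre must be in the +2 oxidation state. Chromium is a group-6 element; Cr(II) is therefore d⁴. Iodide and isothiocyanate are weak-field ligands for a first-row metal, so the complex is high-spin. The t₂g³e_g¹ (high-spin) configuration has an unevenly filled e_g set; the Jahn–Teller theorem predicts a tetragonal distortion (typically axial elongation) to lift the degeneracy.

[CrI₂(NCS)₄]⁴−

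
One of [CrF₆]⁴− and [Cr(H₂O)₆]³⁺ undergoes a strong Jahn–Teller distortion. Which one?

[CrF₆]⁴−

[CrF₆]⁴−: Summing ligand charges against the −4 overall charge gives an oxidation state of +2 for chromium. Chromium is a group-6 element; Cr(II) is therefore d⁴. Fluoride is a weak-field ligand for a first-row metal, so the complex is high-spin. The t₂g³e_g¹ (high-spin) configuration has an unevenly filled e_g set; the Jahn–Teller theorem predicts a tetragonal distortion (typically axial elongation) to lift the degeneracy.
[Cr(H₂O)₆]³⁺: Water is neutral; balancing the +3 overall charge requires Cr(III). Cr sits in group 6, so the d-electron count is 6 − 3 = 3. The d³ configuration leaves the e_g set evenly filled (or empty) — no strong Jahn–Teller driving force.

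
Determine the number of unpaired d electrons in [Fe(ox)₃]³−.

5

Ligand charges: each oxalate is −2. With an overall charge of −3 the iron centre must be in the +3 oxidation state.
Fe sits in group 8, so the d-electron count is 8 − 3 = 5.
Counting donor atoms: 3×oxalate (bidentate) → 6 donors. Coordination number = 6.
The spin state decides the count: Oxalate is a weak-field ligand for a first-row metal, so the complex is high-spin.
An octahedral high-spin d⁵ ion is t₂g³e_g², giving 5 unpaired electrons.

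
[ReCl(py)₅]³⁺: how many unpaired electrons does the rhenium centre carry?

3 unpaired electrons

Each chloride is −1; pyridine is neutral; balancing the +3 overall charge requires Re(IV).
Group 7 minus oxidation state 4 gives a d³ configuration.
In an octahedral field the d³ configuration is t₂g³e_g⁰ (only one arrangement possible), giving 3 unpaired electrons.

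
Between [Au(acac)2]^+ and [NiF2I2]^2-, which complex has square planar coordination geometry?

For [Au(acac)2]^+: Summing ligand charges against the +1 overall charge gives an oxidation state of +3 for gold. Group 11 minus oxidation state 3 gives a d⁸ configuration. A 5d d⁸ ion has a large crystal-field splitting; square planar leaves the high-energy d_{x²−y²} orbital empty and maximises CFSE. → square planar.
For [NiF2I2]^2-: Each fluoride is −1; each iodide is −1; balancing the −2 overall charge requires Ni(II). Group 10 minus oxidation state 2 gives a d⁸ configuration. Fluoride and iodide are weak-field ligands. With weak-field ligands the CFSE gain from square planar is small, so a 3d d⁸ ion takes the sterically preferred tetrahedral geometry. → tetrahedral.

[Au(acac)2]^+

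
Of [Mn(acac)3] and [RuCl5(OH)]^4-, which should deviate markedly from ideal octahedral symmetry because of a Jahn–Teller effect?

[Mn(acac)3]: Summing ligand charges against the 0 overall charge gives an oxidation state of +3 for manganese. Mn sits in group 7, so the d-electron count is 7 − 3 = 4. Acetylacetonate is a weak-field ligand for a first-row metal, so the complex is high-spin. The t₂g³e_g¹ (high-spin) configuration has an unevenly filled e_g set; the Jahn–Teller theorem predicts a tetragonal distortion (typically axial elongation) to lift the degeneracy.
[RuCl5(OH)]^4-: Each chloride is −1; each hydroxide is −1; balancing the −4 overall charge requires Ru(II). Ruthenium is a group-8 element; Ru(II) is therefore d⁶. A 4d ion has a large Δₒ and is invariably low-spin. The d⁶ configuration leaves the e_g set evenly filled (or empty) — no strong Jahn–Teller driving force.

[Mn(acac)3]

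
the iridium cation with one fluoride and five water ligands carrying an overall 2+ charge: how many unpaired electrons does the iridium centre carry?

0

Ligand charges: each fluoride is −1; water is neutral. With an overall charge of +2 the iridium centre must be in the +3 oxidation state.
Ir sits in group 9, so the d-electron count is 9 − 3 = 6.
The spin state decides the count: a 5d ion has a large Δₒ and is invariably low-spin.
An octahedral low-spin d⁶ ion is t₂g⁶e_g⁰, giving 0 unpaired electrons.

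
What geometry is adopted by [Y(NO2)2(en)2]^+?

octahedral

Ligand charges: each nitro (N-bound nitrite) is −1; ethylenediamine is neutral. With an overall charge of +1 the yttrium centre must be in the +3 oxidation state.
Group 3 minus oxidation state 3 gives a d⁰ configuration.
Counting donor atoms: 2×nitro (N-bound nitrite) (monodentate) → 2 donors; 2×ethylenediamine (bidentate) → 4 donors. Coordination number = 6.
Six donors around a single metal centre give an octahedral coordination sphere.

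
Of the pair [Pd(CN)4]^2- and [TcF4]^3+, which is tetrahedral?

[TcF4]^3+

For [Pd(CN)4]^2-: Summing ligand charges against the −2 overall charge gives an oxidation state of +2 for palladium. Pd sits in group 10, so the d-electron count is 10 − 2 = 8. A 4d d⁸ ion has a large crystal-field splitting; square planar leaves the high-energy d_{x²−y²} orbital empty and maximises CFSE. → square planar.
For [TcF4]^3+: Ligand charges: each fluoride is −1. With an overall charge of +3 the technetium centre must be in the +7 oxidation state. Technetium is a group-7 element; Tc(VII) is therefore d⁰. A d⁰ ion has no crystal-field stabilisation preference between square planar and tetrahedral, so four ligands adopt the sterically favoured tetrahedral geometry. → tetrahedral.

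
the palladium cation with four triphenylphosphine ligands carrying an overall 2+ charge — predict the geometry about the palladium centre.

Summing ligand charges against the +2 overall charge gives an oxidation state of +2 for palladium.
Pd sits in group 10, so the d-electron count is 10 − 2 = 8.
With 4 monodentate ligands the coordination number is 4.
A 4d d⁸ ion has a large crystal-field splitting; square planar leaves the high-energy d_{x²−y²} orbital empty and maximises CFSE.

square planar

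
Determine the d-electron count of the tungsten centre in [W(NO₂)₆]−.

d¹

Each nitro (N-bound nitrite) is −1; balancing the −1 overall charge requires W(V).
Group 6 minus oxidation state 5 gives a d¹ configuration.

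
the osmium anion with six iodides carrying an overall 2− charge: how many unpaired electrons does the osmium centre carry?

2

Ligand charges: each iodide is −1. With an overall charge of −2 the osmium centre must be in the +4 oxidation state.
Osmium is a group-8 element; Os(IV) is therefore d⁴.
The spin state decides the count: a 5d ion has a large Δₒ and is invariably low-spin.
An octahedral low-spin d⁴ ion is t₂g⁴e_g⁰, giving 2 unpaired electrons.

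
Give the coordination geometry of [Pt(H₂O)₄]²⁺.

Water is neutral; balancing the +2 overall charge requires Pt(II).
Group 10 minus oxidation state 2 gives a d⁸ configuration.
With 4 monodentate ligands the coordination number is 4.
A 5d d⁸ ion has a large crystal-field splitting; square planar leaves the high-energy d_{x²−y²} orbital empty and maximises CFSE.

square planar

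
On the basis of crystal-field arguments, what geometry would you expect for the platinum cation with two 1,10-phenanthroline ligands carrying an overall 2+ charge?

square planar

1,10-phenanthroline is neutral; balancing the +2 overall charge requires Pt(II).
Group 10 minus oxidation state 2 gives a d⁸ configuration.
Counting donor atoms: 2×1,10-phenanthroline (bidentate) → 4 donors. Coordination number = 4.
A 5d d⁸ ion has a large crystal-field splitting; square planar leaves the high-energy d_{x²−y²} orbital empty and maximises CFSE.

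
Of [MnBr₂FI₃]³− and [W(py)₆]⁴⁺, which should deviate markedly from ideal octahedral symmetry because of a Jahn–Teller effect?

[MnBr₂FI₃]³−: Ligand charges: each bromide is −1; each fluoride is −1; each iodide is −1. With an overall charge of −3 the manganese centre must be in the +3 oxidation state. Group 7 minus oxidation state 3 gives a d⁴ configuration. Bromide, fluoride, and iodide are weak-field ligands for a first-row metal, so the complex is high-spin. The t₂g³e_g¹ (high-spin) configuration has an unevenly filled e_g set; the Jahn–Teller theorem predicts a tetragonal distortion (typically axial elongation) to lift the degeneracy.
[W(py)₆]⁴⁺: Summing ligand charges against the +4 overall charge gives an oxidation state of +4 for tungsten. W sits in group 6, so the d-electron count is 6 − 4 = 2. The d² configuration leaves the e_g set evenly filled (or empty) — no strong Jahn–Teller driving force.

[MnBr₂FI₃]³−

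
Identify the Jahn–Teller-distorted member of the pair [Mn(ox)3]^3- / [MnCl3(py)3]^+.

[Mn(ox)3]^3-: Each oxalate is −2; balancing the −3 overall charge requires Mn(III). Group 7 minus oxidation state 3 gives a d⁴ configuration. Oxalate is a weak-field ligand for a first-row metal, so the complex is high-spin. The t₂g³e_g¹ (high-spin) configuration has an unevenly filled e_g set; the Jahn–Teller theorem predicts a tetragonal distortion (typically axial elongation) to lift the degeneracy.
[MnCl3(py)3]^+: Each chloride is −1; pyridine is neutral; balancing the +1 overall charge requires Mn(IV). Group 7 minus oxidation state 4 gives a d³ configuration. The d³ configuration leaves the e_g set evenly filled (or empty) — no strong Jahn–Teller driving force.

[Mn(ox)3]^3-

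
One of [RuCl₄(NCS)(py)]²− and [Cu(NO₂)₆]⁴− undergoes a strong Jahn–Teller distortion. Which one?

[Cu(NO₂)₆]⁴−

[RuCl₄(NCS)(py)]²−: Summing ligand charges against the −2 overall charge gives an oxidation state of +3 for ruthenium. Ru sits in group 8, so the d-electron count is 8 − 3 = 5. A 4d ion has a large Δₒ and is invariably low-spin. The d⁵ configuration leaves the e_g set evenly filled (or empty) — no strong Jahn–Teller driving force.
[Cu(NO₂)₆]⁴−: Summing ligand charges against the −4 overall charge gives an oxidation state of +2 for copper. Group 11 minus oxidation state 2 gives a d⁹ configuration. The t₂g⁶e_g³ configuration has an unevenly filled e_g set; the Jahn–Teller theorem predicts a tetragonal distortion (typically axial elongation) to lift the degeneracy.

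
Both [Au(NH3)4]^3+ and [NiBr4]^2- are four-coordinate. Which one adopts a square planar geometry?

[Au(NH3)4]^3+

For [Au(NH3)4]^3+: Ammonia is neutral; balancing the +3 overall charge requires Au(III). Group 11 minus oxidation state 3 gives a d⁸ configuration. A 5d d⁸ ion has a large crystal-field splitting; square planar leaves the high-energy d_{x²−y²} orbital empty and maximises CFSE. → square planar.
For [NiBr4]^2-: Summing ligand charges against the −2 overall charge gives an oxidation state of +2 for nickel. Nickel is a group-10 element; Ni(II) is therefore d⁸. Bromide is a weak-field ligand. With weak-field ligands the CFSE gain from square planar is small, so a 3d d⁸ ion takes the sterically preferred tetrahedral geometry. → tetrahedral.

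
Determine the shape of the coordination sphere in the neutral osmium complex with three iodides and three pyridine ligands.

Ligand charges: each iodide is −1; pyridine is neutral. With an overall charge of 0 the osmium centre must be in the +3 oxidation state.
Os sits in group 8, so the d-electron count is 8 − 3 = 5.
With 6 monodentate ligands the coordination number is 6.
Six donors around a single metal centre give an octahedral coordination sphere.

octahedral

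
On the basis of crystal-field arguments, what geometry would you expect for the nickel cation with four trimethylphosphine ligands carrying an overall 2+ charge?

Trimethylphosphine is neutral; balancing the +2 overall charge requires Ni(II).
Nickel is a group-10 element; Ni(II) is therefore d⁸.
With 4 monodentate ligands the coordination number is 4.
Trimethylphosphine is a strong-field ligand (high in the spectrochemical series).
A 3d d⁸ ion with strong-field ligands gains enough CFSE to favour square planar over tetrahedral.

square planar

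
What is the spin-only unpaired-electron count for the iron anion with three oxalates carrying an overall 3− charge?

Each oxalate is −2; balancing the −3 overall charge requires Fe(III).
Group 8 minus oxidation state 3 gives a d⁵ configuration.
Counting donor atoms: 3×oxalate (bidentate) → 6 donors. Coordination number = 6.
The spin state decides the count: Oxalate is a weak-field ligand for a first-row metal, so the complex is high-spin.
An octahedral high-spin d⁵ ion is t₂g³e_g², giving 5 unpaired electrons.

5 unpaired electrons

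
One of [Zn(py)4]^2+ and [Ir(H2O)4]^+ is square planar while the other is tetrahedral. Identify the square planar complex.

[Ir(H2O)4]^+

For [Zn(py)4]^2+: Pyridine is neutral; balancing the +2 overall charge requires Zn(II). Zinc is a group-12 element; Zn(II) is therefore d¹⁰. A d¹⁰ ion has no crystal-field stabilisation preference between square planar and tetrahedral, so four ligands adopt the sterically favoured tetrahedral geometry. → tetrahedral.
For [Ir(H2O)4]^+: Water is neutral; balancing the +1 overall charge requires Ir(I). Ir sits in group 9, so the d-electron count is 9 − 1 = 8. A 5d d⁸ ion has a large crystal-field splitting; square planar leaves the high-energy d_{x²−y²} orbital empty and maximises CFSE. → square planar.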